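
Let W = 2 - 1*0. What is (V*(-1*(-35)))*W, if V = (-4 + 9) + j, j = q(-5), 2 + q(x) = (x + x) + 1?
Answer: -420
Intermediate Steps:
q(x) = -1 + 2*x (q(x) = -2 + ((x + x) + 1) = -2 + (2*x + 1) = -2 + (1 + 2*x) = -1 + 2*x)
j = -11 (j = -1 + 2*(-5) = -1 - 10 = -11)
W = 2 (W = 2 + 0 = 2)
V = -6 (V = (-4 + 9) - 11 = 5 - 11 = -6)
(V*(-1*(-35)))*W = -(-6)*(-35)*2 = -6*35*2 = -210*2 = -420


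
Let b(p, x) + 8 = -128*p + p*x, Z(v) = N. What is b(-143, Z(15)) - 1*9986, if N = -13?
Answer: 10169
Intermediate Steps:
Z(v) = -13
b(p, x) = -8 - 128*p + p*x (b(p, x) = -8 + (-128*p + p*x) = -8 - 128*p + p*x)
b(-143, Z(15)) - 1*9986 = (-8 - 128*(-143) - 143*(-13)) - 1*9986 = (-8 + 18304 + 1859) - 9986 = 20155 - 9986 = 10169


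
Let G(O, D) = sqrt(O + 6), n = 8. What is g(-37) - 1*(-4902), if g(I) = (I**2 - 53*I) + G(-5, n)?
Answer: 8233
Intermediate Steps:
G(O, D) = sqrt(6 + O)
g(I) = 1 + I**2 - 53*I (g(I) = (I**2 - 53*I) + sqrt(6 - 5) = (I**2 - 53*I) + sqrt(1) = (I**2 - 53*I) + 1 = 1 + I**2 - 53*I)
g(-37) - 1*(-4902) = (1 + (-37)**2 - 53*(-37)) - 1*(-4902) = (1 + 1369 + 1961) + 4902 = 3331 + 4902 = 8233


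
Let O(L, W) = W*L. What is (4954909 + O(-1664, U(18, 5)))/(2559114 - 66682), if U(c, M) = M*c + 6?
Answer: 4795165/2492432 ≈ 1.9239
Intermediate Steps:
U(c, M) = 6 + M*c
O(L, W) = L*W
(4954909 + O(-1664, U(18, 5)))/(2559114 - 66682) = (4954909 - 1664*(6 + 5*18))/(2559114 - 66682) = (4954909 - 1664*(6 + 90))/2492432 = (4954909 - 1664*96)*(1/2492432) = (4954909 - 159744)*(1/2492432) = 4795165*(1/2492432) = 4795165/2492432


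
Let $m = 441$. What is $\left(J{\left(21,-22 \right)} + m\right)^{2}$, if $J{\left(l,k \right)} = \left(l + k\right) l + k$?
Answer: $158404$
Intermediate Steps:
$J{\left(l,k \right)} = k + l \left(k + l\right)$ ($J{\left(l,k \right)} = \left(k + l\right) l + k = l \left(k + l\right) + k = k + l \left(k + l\right)$)
$\left(J{\left(21,-22 \right)} + m\right)^{2} = \left(\left(-22 + 21^{2} - 462\right) + 441\right)^{2} = \left(\left(-22 + 441 - 462\right) + 441\right)^{2} = \left(-43 + 441\right)^{2} = 398^{2} = 158404$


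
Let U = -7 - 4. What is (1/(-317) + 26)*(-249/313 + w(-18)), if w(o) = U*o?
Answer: 508675725/99221 ≈ 5126.7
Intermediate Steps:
U = -11
w(o) = -11*o
(1/(-317) + 26)*(-249/313 + w(-18)) = (1/(-317) + 26)*(-249/313 - 11*(-18)) = (-1/317 + 26)*(-249*1/313 + 198) = 8241*(-249/313 + 198)/317 = (8241/317)*(61725/313) = 508675725/99221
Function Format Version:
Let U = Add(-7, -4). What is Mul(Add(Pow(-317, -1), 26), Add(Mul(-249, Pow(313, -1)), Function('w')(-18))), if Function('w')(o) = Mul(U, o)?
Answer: Rational(508675725, 99221) ≈ 5126.7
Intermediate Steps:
U = -11
Function('w')(o) = Mul(-11, o)
Mul(Add(Pow(-317, -1), 26), Add(Mul(-249, Pow(313, -1)), Function('w')(-18))) = Mul(Add(Pow(-317, -1), 26), Add(Mul(-249, Pow(313, -1)), Mul(-11, -18))) = Mul(Add(Rational(-1, 317), 26), Add(Mul(-249, Rational(1, 313)), 198)) = Mul(Rational(8241, 317), Add(Rational(-249, 313), 198)) = Mul(Rational(8241, 317), Rational(61725, 313)) = Rational(508675725, 99221)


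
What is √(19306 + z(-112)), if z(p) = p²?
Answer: 35*√26 ≈ 178.47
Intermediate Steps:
√(19306 + z(-112)) = √(19306 + (-112)²) = √(19306 + 12544) = √31850 = 35*√26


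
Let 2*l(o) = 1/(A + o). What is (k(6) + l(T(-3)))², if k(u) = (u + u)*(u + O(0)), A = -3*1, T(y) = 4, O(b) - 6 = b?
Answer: 83521/4 ≈ 20880.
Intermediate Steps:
O(b) = 6 + b
A = -3
l(o) = 1/(2*(-3 + o))
k(u) = 2*u*(6 + u) (k(u) = (u + u)*(u + (6 + 0)) = (2*u)*(u + 6) = (2*u)*(6 + u) = 2*u*(6 + u))
(k(6) + l(T(-3)))² = (2*6*(6 + 6) + 1/(2*(-3 + 4)))² = (2*6*12 + (½)/1)² = (144 + (½)*1)² = (144 + ½)² = (289/2)² = 83521/4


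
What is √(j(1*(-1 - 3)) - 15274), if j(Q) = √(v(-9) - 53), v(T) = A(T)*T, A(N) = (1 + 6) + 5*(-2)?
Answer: √(-15274 + I*√26) ≈ 0.0206 + 123.59*I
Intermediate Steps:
A(N) = -3 (A(N) = 7 - 10 = -3)
v(T) = -3*T
j(Q) = I*√26 (j(Q) = √(-3*(-9) - 53) = √(27 - 53) = √(-26) = I*√26)
√(j(1*(-1 - 3)) - 15274) = √(I*√26 - 15274) = √(-15274 + I*√26)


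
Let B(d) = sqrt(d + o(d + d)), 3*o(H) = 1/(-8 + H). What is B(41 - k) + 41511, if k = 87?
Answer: 41511 + I*sqrt(41403)/30 ≈ 41511.0 + 6.7826*I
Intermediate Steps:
o(H) = 1/(3*(-8 + H))
B(d) = sqrt(d + 1/(3*(-8 + 2*d))) (B(d) = sqrt(d + 1/(3*(-8 + (d + d)))) = sqrt(d + 1/(3*(-8 + 2*d))))
B(41 - k) + 41511 = sqrt(6)*sqrt(1/(-4 + (41 - 1*87)) + 6*(41 - 1*87))/6 + 41511 = sqrt(6)*sqrt(1/(-4 + (41 - 87)) + 6*(41 - 87))/6 + 41511 = sqrt(6)*sqrt(1/(-4 - 46) + 6*(-46))/6 + 41511 = sqrt(6)*sqrt(1/(-50) - 276)/6 + 41511 = sqrt(6)*sqrt(-1/50 - 276)/6 + 41511 = sqrt(6)*sqrt(-13801/50)/6 + 41511 = sqrt(6)*(I*sqrt(27602)/10)/6 + 41511 = I*sqrt(41403)/30 + 41511 = 41511 + I*sqrt(41403)/30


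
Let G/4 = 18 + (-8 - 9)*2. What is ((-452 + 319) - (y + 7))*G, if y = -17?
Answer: 7872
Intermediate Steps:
G = -64 (G = 4*(18 + (-8 - 9)*2) = 4*(18 - 17*2) = 4*(18 - 34) = 4*(-16) = -64)
((-452 + 319) - (y + 7))*G = ((-452 + 319) - (-17 + 7))*(-64) = (-133 - 1*(-10))*(-64) = (-133 + 10)*(-64) = -123*(-64) = 7872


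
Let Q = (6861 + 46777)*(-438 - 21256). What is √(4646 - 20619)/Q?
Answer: -I*√15973/1163622772 ≈ -1.0861e-7*I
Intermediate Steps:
Q = -1163622772 (Q = 53638*(-21694) = -1163622772)
√(4646 - 20619)/Q = √(4646 - 20619)/(-1163622772) = √(-15973)*(-1/1163622772) = (I*√15973)*(-1/1163622772) = -I*√15973/1163622772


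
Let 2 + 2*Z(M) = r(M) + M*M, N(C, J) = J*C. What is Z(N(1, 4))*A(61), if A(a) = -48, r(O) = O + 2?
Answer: -480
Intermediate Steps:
N(C, J) = C*J
r(O) = 2 + O
Z(M) = M/2 + M**2/2 (Z(M) = -1 + ((2 + M) + M*M)/2 = -1 + ((2 + M) + M**2)/2 = -1 + (2 + M + M**2)/2 = -1 + (1 + M/2 + M**2/2) = M/2 + M**2/2)
Z(N(1, 4))*A(61) = ((1*4)*(1 + 1*4)/2)*(-48) = ((1/2)*4*(1 + 4))*(-48) = ((1/2)*4*5)*(-48) = 10*(-48) = -480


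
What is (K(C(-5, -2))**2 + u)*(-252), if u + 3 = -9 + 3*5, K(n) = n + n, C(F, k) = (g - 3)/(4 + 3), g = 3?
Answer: -756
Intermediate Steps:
C(F, k) = 0 (C(F, k) = (3 - 3)/(4 + 3) = 0/7 = 0*(1/7) = 0)
K(n) = 2*n
u = 3 (u = -3 + (-9 + 3*5) = -3 + (-9 + 15) = -3 + 6 = 3)
(K(C(-5, -2))**2 + u)*(-252) = ((2*0)**2 + 3)*(-252) = (0**2 + 3)*(-252) = (0 + 3)*(-252) = 3*(-252) = -756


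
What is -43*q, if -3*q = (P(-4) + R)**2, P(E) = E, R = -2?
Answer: 516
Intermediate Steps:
q = -12 (q = -(-4 - 2)**2/3 = -1/3*(-6)**2 = -1/3*36 = -12)
-43*q = -43*(-12) = 516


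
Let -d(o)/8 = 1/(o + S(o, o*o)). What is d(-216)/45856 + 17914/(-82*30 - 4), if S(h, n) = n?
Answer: -149018773487/20496944160 ≈ -7.2703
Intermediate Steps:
d(o) = -8/(o + o²) (d(o) = -8/(o + o*o) = -8/(o + o²))
d(-216)/45856 + 17914/(-82*30 - 4) = -8/(-216*(1 - 216))/45856 + 17914/(-82*30 - 4) = -8*(-1/216)/(-215)*(1/45856) + 17914/(-2460 - 4) = -8*(-1/216)*(-1/215)*(1/45856) + 17914/(-2464) = -1/5805*1/45856 + 17914*(-1/2464) = -1/266194080 - 8957/1232 = -149018773487/20496944160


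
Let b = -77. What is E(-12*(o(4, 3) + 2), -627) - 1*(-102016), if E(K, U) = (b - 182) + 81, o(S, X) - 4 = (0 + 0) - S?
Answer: 101838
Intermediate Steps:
o(S, X) = 4 - S (o(S, X) = 4 + ((0 + 0) - S) = 4 + (0 - S) = 4 - S)
E(K, U) = -178 (E(K, U) = (-77 - 182) + 81 = -259 + 81 = -178)
E(-12*(o(4, 3) + 2), -627) - 1*(-102016) = -178 - 1*(-102016) = -178 + 102016 = 101838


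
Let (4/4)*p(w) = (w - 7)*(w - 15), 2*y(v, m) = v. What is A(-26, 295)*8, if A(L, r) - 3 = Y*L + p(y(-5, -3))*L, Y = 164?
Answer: -68668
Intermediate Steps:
y(v, m) = v/2
p(w) = (-15 + w)*(-7 + w) (p(w) = (w - 7)*(w - 15) = (-7 + w)*(-15 + w) = (-15 + w)*(-7 + w))
A(L, r) = 3 + 1321*L/4 (A(L, r) = 3 + (164*L + (105 + ((½)*(-5))² - 11*(-5))*L) = 3 + (164*L + (105 + (-5/2)² - 22*(-5/2))*L) = 3 + (164*L + (105 + 25/4 + 55)*L) = 3 + (164*L + 665*L/4) = 3 + 1321*L/4)
A(-26, 295)*8 = (3 + (1321/4)*(-26))*8 = (3 - 17173/2)*8 = -17167/2*8 = -68668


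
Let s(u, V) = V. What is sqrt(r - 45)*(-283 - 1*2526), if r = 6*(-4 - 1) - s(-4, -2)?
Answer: -2809*I*sqrt(73) ≈ -24000.0*I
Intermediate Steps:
r = -28 (r = 6*(-4 - 1) - 1*(-2) = 6*(-5) + 2 = -30 + 2 = -28)
sqrt(r - 45)*(-283 - 1*2526) = sqrt(-28 - 45)*(-283 - 1*2526) = sqrt(-73)*(-283 - 2526) = (I*sqrt(73))*(-2809) = -2809*I*sqrt(73)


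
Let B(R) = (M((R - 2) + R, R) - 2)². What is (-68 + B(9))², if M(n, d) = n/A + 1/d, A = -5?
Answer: 7269097081/4100625 ≈ 1772.7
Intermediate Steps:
M(n, d) = 1/d - n/5 (M(n, d) = n/(-5) + 1/d = n*(-⅕) + 1/d = -n/5 + 1/d = 1/d - n/5)
B(R) = (-8/5 + 1/R - 2*R/5)² (B(R) = ((1/R - ((R - 2) + R)/5) - 2)² = ((1/R - ((-2 + R) + R)/5) - 2)² = ((1/R - (-2 + 2*R)/5) - 2)² = ((1/R + (⅖ - 2*R/5)) - 2)² = ((⅖ + 1/R - 2*R/5) - 2)² = (-8/5 + 1/R - 2*R/5)²)
(-68 + B(9))² = (-68 + (1/25)*(5 - 2*9*(4 + 9))²/9²)² = (-68 + (1/25)*(1/81)*(5 - 2*9*13)²)² = (-68 + (1/25)*(1/81)*(5 - 234)²)² = (-68 + (1/25)*(1/81)*(-229)²)² = (-68 + (1/25)*(1/81)*52441)² = (-68 + 52441/2025)² = (-85259/2025)² = 7269097081/4100625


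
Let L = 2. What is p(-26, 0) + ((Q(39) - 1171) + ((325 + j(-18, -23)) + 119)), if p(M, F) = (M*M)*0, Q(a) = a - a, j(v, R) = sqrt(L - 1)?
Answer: -726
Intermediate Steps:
j(v, R) = 1 (j(v, R) = sqrt(2 - 1) = sqrt(1) = 1)
Q(a) = 0
p(M, F) = 0 (p(M, F) = M**2*0 = 0)
p(-26, 0) + ((Q(39) - 1171) + ((325 + j(-18, -23)) + 119)) = 0 + ((0 - 1171) + ((325 + 1) + 119)) = 0 + (-1171 + (326 + 119)) = 0 + (-1171 + 445) = 0 - 726 = -726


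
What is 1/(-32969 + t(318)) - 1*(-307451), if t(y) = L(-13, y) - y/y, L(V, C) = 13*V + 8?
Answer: 10186159080/33131 ≈ 3.0745e+5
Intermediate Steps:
L(V, C) = 8 + 13*V
t(y) = -162 (t(y) = (8 + 13*(-13)) - y/y = (8 - 169) - 1*1 = -161 - 1 = -162)
1/(-32969 + t(318)) - 1*(-307451) = 1/(-32969 - 162) - 1*(-307451) = 1/(-33131) + 307451 = -1/33131 + 307451 = 10186159080/33131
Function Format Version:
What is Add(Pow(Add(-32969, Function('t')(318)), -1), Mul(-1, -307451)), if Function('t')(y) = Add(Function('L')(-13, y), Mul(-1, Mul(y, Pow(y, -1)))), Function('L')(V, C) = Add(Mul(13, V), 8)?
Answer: Rational(10186159080, 33131) ≈ 3.0745e+5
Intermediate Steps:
Function('L')(V, C) = Add(8, Mul(13, V))
Function('t')(y) = -162 (Function('t')(y) = Add(Add(8, Mul(13, -13)), Mul(-1, Mul(y, Pow(y, -1)))) = Add(Add(8, -169), Mul(-1, 1)) = Add(-161, -1) = -162)
Add(Pow(Add(-32969, Function('t')(318)), -1), Mul(-1, -307451)) = Add(Pow(Add(-32969, -162), -1), Mul(-1, -307451)) = Add(Pow(-33131, -1), 307451) = Add(Rational(-1, 33131), 307451) = Rational(10186159080, 33131)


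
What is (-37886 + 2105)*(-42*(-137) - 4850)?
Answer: -32346024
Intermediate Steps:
(-37886 + 2105)*(-42*(-137) - 4850) = -35781*(5754 - 4850) = -35781*904 = -32346024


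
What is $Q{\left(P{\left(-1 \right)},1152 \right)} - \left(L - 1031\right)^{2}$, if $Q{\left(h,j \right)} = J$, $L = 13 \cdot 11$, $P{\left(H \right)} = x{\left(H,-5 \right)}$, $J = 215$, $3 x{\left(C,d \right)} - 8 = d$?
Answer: $-788329$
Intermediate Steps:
$x{\left(C,d \right)} = \frac{8}{3} + \frac{d}{3}$
$P{\left(H \right)} = 1$ ($P{\left(H \right)} = \frac{8}{3} + \frac{1}{3} \left(-5\right) = \frac{8}{3} - \frac{5}{3} = 1$)
$L = 143$
$Q{\left(h,j \right)} = 215$
$Q{\left(P{\left(-1 \right)},1152 \right)} - \left(L - 1031\right)^{2} = 215 - \left(143 - 1031\right)^{2} = 215 - \left(-888\right)^{2} = 215 - 788544 = -788329$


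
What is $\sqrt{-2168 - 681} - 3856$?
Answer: $-3856 + i \sqrt{2849} \approx -3856.0 + 53.376 i$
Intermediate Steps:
$\sqrt{-2168 - 681} - 3856 = \sqrt{-2849} - 3856 = i \sqrt{2849} - 3856 = -3856 + i \sqrt{2849}$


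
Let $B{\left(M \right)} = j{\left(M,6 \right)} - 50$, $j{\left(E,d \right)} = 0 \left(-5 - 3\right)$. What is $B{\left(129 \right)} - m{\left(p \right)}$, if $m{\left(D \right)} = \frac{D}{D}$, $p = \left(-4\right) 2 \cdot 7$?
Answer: $-51$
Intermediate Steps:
$j{\left(E,d \right)} = 0$ ($j{\left(E,d \right)} = 0 \left(-8\right) = 0$)
$B{\left(M \right)} = -50$ ($B{\left(M \right)} = 0 - 50 = -50$)
$p = -56$ ($p = \left(-8\right) 7 = -56$)
$m{\left(D \right)} = 1$
$B{\left(129 \right)} - m{\left(p \right)} = -50 - 1 = -51$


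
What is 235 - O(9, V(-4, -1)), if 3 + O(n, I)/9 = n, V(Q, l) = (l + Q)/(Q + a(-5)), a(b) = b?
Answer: 181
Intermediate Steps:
V(Q, l) = (Q + l)/(-5 + Q) (V(Q, l) = (l + Q)/(Q - 5) = (Q + l)/(-5 + Q))
O(n, I) = -27 + 9*n
235 - O(9, V(-4, -1)) = 235 - (-27 + 9*9) = 235 - (-27 + 81) = 235 - 1*54 = 235 - 54 = 181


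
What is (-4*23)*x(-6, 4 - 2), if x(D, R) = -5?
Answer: 460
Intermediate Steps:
(-4*23)*x(-6, 4 - 2) = -4*23*(-5) = -92*(-5) = 460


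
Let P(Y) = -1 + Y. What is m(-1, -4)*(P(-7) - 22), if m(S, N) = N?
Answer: 120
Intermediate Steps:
m(-1, -4)*(P(-7) - 22) = -4*((-1 - 7) - 22) = -4*(-8 - 22) = -4*(-30) = 120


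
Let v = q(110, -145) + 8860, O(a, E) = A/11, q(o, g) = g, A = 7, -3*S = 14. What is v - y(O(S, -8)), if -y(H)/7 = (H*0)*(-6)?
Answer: 8715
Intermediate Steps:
S = -14/3 (S = -⅓*14 = -14/3 ≈ -4.6667)
O(a, E) = 7/11
y(H) = 0 (y(H) = -7*H*0*(-6) = -0*(-6) = -7*0 = 0)
v = 8715 (v = -145 + 8860 = 8715)
v - y(O(S, -8)) = 8715 - 1*0 = 8715 + 0 = 8715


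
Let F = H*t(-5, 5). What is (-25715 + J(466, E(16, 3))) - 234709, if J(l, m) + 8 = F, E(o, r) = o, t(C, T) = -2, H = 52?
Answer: -260536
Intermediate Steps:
F = -104 (F = 52*(-2) = -104)
J(l, m) = -112 (J(l, m) = -8 - 104 = -112)
(-25715 + J(466, E(16, 3))) - 234709 = (-25715 - 112) - 234709 = -25827 - 234709 = -260536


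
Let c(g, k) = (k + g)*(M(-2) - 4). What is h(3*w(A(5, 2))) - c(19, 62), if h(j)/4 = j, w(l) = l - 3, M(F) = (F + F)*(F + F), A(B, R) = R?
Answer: -984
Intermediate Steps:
M(F) = 4*F² (M(F) = (2*F)*(2*F) = 4*F²)
w(l) = -3 + l
c(g, k) = 12*g + 12*k (c(g, k) = (k + g)*(4*(-2)² - 4) = (g + k)*(4*4 - 4) = (g + k)*(16 - 4) = (g + k)*12 = 12*g + 12*k)
h(j) = 4*j
h(3*w(A(5, 2))) - c(19, 62) = 4*(3*(-3 + 2)) - (12*19 + 12*62) = 4*(3*(-1)) - (228 + 744) = 4*(-3) - 1*972 = -12 - 972 = -984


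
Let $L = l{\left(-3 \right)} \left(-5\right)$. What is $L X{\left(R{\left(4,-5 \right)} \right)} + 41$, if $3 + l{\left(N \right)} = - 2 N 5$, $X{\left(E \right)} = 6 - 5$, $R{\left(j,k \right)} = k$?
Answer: $-94$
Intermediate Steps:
$X{\left(E \right)} = 1$ ($X{\left(E \right)} = 6 - 5 = 1$)
$l{\left(N \right)} = -3 - 10 N$ ($l{\left(N \right)} = -3 + - 2 N 5 = -3 - 10 N$)
$L = -135$ ($L = \left(-3 - -30\right) \left(-5\right) = \left(-3 + 30\right) \left(-5\right) = 27 \left(-5\right) = -135$)
$L X{\left(R{\left(4,-5 \right)} \right)} + 41 = \left(-135\right) 1 + 41 = -135 + 41 = -94$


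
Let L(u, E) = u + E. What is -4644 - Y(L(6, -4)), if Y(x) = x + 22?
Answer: -4668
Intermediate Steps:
L(u, E) = E + u
Y(x) = 22 + x
-4644 - Y(L(6, -4)) = -4644 - (22 + (-4 + 6)) = -4644 - (22 + 2) = -4644 - 1*24 = -4644 - 24 = -4668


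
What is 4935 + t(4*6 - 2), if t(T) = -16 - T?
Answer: 4897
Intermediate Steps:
4935 + t(4*6 - 2) = 4935 + (-16 - (4*6 - 2)) = 4935 + (-16 - (24 - 2)) = 4935 + (-16 - 1*22) = 4935 + (-16 - 22) = 4935 - 38 = 4897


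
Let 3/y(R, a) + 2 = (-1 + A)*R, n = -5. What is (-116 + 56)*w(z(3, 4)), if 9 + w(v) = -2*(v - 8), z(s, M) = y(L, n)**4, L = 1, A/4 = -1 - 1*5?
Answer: -918500/2187 ≈ -419.98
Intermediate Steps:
A = -24 (A = 4*(-1 - 1*5) = 4*(-1 - 5) = 4*(-6) = -24)
y(R, a) = 3/(-2 - 25*R) (y(R, a) = 3/(-2 + (-1 - 24)*R) = 3/(-2 - 25*R))
z(s, M) = 1/6561 (z(s, M) = (-3/(2 + 25*1))**4 = (-3/(2 + 25))**4 = (-3/27)**4 = (-3*1/27)**4 = (-1/9)**4 = 1/6561)
w(v) = 7 - 2*v (w(v) = -9 - 2*(v - 8) = -9 - 2*(-8 + v) = -9 + (16 - 2*v) = 7 - 2*v)
(-116 + 56)*w(z(3, 4)) = (-116 + 56)*(7 - 2*1/6561) = -60*(7 - 2/6561) = -60*45925/6561 = -918500/2187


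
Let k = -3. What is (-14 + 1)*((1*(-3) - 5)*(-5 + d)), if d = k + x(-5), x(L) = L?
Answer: -1352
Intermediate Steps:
d = -8 (d = -3 - 5 = -8)
(-14 + 1)*((1*(-3) - 5)*(-5 + d)) = (-14 + 1)*((1*(-3) - 5)*(-5 - 8)) = -13*(-3 - 5)*(-13) = -(-104)*(-13) = -13*104 = -1352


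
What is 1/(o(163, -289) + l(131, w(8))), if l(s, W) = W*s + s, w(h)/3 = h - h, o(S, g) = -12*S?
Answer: -1/1825 ≈ -0.00054795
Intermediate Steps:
w(h) = 0 (w(h) = 3*(h - h) = 3*0 = 0)
l(s, W) = s + W*s
1/(o(163, -289) + l(131, w(8))) = 1/(-12*163 + 131*(1 + 0)) = 1/(-1956 + 131*1) = 1/(-1956 + 131) = 1/(-1825) = -1/1825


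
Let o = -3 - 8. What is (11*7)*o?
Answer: -847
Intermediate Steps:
o = -11
(11*7)*o = (11*7)*(-11) = 77*(-11) = -847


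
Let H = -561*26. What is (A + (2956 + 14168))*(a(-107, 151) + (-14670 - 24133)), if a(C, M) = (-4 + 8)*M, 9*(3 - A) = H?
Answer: -716142119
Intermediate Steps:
H = -14586
A = 4871/3 (A = 3 - 1/9*(-14586) = 3 + 4862/3 = 4871/3 ≈ 1623.7)
a(C, M) = 4*M
(A + (2956 + 14168))*(a(-107, 151) + (-14670 - 24133)) = (4871/3 + (2956 + 14168))*(4*151 + (-14670 - 24133)) = (4871/3 + 17124)*(604 - 38803) = (56243/3)*(-38199) = -716142119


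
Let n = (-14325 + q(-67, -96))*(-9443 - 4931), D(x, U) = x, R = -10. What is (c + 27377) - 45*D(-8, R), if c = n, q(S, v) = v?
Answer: 207315191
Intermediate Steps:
n = 207287454 (n = (-14325 - 96)*(-9443 - 4931) = -14421*(-14374) = 207287454)
c = 207287454
(c + 27377) - 45*D(-8, R) = (207287454 + 27377) - 45*(-8) = 207314831 + 360 = 207315191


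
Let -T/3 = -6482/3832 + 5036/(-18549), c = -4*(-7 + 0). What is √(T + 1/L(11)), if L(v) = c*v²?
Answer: √34031498545584393/76015863 ≈ 2.4268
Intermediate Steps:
c = 28 (c = -4*(-7) = 28)
L(v) = 28*v²
T = 69766285/11846628 (T = -3*(-6482/3832 + 5036/(-18549)) = -3*(-6482*1/3832 + 5036*(-1/18549)) = -3*(-3241/1916 - 5036/18549) = -3*(-69766285/35539884) = 69766285/11846628 ≈ 5.8891)
√(T + 1/L(11)) = √(69766285/11846628 + 1/(28*11²)) = √(69766285/11846628 + 1/(28*121)) = √(69766285/11846628 + 1/3388) = √(14773751263/2508523479) = √34031498545584393/76015863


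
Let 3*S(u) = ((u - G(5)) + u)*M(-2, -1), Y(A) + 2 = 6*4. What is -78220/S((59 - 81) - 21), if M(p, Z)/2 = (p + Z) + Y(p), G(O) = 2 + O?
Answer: 39110/589 ≈ 66.401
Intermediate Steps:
Y(A) = 22 (Y(A) = -2 + 6*4 = -2 + 24 = 22)
M(p, Z) = 44 + 2*Z + 2*p (M(p, Z) = 2*((p + Z) + 22) = 2*((Z + p) + 22) = 2*(22 + Z + p) = 44 + 2*Z + 2*p)
S(u) = -266/3 + 76*u/3 (S(u) = (((u - (2 + 5)) + u)*(44 + 2*(-1) + 2*(-2)))/3 = (((u - 1*7) + u)*(44 - 2 - 4))/3 = (((u - 7) + u)*38)/3 = (((-7 + u) + u)*38)/3 = ((-7 + 2*u)*38)/3 = (-266 + 76*u)/3 = -266/3 + 76*u/3)
-78220/S((59 - 81) - 21) = -78220/(-266/3 + 76*((59 - 81) - 21)/3) = -78220/(-266/3 + 76*(-22 - 21)/3) = -78220/(-266/3 + (76/3)*(-43)) = -78220/(-266/3 - 3268/3) = -78220/(-1178) = -78220*(-1/1178) = 39110/589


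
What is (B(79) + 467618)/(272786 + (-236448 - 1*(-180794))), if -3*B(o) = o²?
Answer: 1396613/651396 ≈ 2.1440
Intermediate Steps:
B(o) = -o²/3
(B(79) + 467618)/(272786 + (-236448 - 1*(-180794))) = (-⅓*79² + 467618)/(272786 + (-236448 - 1*(-180794))) = (-⅓*6241 + 467618)/(272786 + (-236448 + 180794)) = (-6241/3 + 467618)/(272786 - 55654) = (1396613/3)/217132 = (1396613/3)*(1/217132) = 1396613/651396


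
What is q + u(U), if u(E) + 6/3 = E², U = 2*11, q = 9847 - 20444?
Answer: -10115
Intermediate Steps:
q = -10597
U = 22
u(E) = -2 + E²
q + u(U) = -10597 + (-2 + 22²) = -10597 + (-2 + 484) = -10597 + 482 = -10115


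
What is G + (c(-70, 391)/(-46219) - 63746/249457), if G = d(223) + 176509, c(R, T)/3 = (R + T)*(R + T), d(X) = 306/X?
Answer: 453810195412433024/2571112637509 ≈ 1.7650e+5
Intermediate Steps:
c(R, T) = 3*(R + T)² (c(R, T) = 3*((R + T)*(R + T)) = 3*(R + T)²)
G = 39361813/223 (G = 306/223 + 176509 = 39361813/223 ≈ 1.7651e+5)
G + (c(-70, 391)/(-46219) - 63746/249457) = 39361813/223 + ((3*(-70 + 391)²)/(-46219) - 63746/249457) = 39361813/223 + ((3*321²)*(-1/46219) - 63746*1/249457) = 39361813/223 + ((3*103041)*(-1/46219) - 63746/249457) = 39361813/223 + (309123*(-1/46219) - 63746/249457) = 39361813/223 + (-309123/46219 - 63746/249457) = 39361813/223 - 80059172585/11529653083 = 453810195412433024/2571112637509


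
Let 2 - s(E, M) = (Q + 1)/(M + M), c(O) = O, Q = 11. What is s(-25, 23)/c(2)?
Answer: 20/23 ≈ 0.86957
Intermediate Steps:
s(E, M) = 2 - 6/M (s(E, M) = 2 - (11 + 1)/(M + M) = 2 - 12/(2*M) = 2 - 12*1/(2*M) = 2 - 6/M)
s(-25, 23)/c(2) = (2 - 6/23)/2 = (2 - 6*1/23)*(½) = (2 - 6/23)*(½) = (40/23)*(½) = 20/23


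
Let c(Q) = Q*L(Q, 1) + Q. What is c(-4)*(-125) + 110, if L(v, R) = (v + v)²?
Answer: 32610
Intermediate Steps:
L(v, R) = 4*v² (L(v, R) = (2*v)² = 4*v²)
c(Q) = Q + 4*Q³ (c(Q) = Q*(4*Q²) + Q = 4*Q³ + Q = Q + 4*Q³)
c(-4)*(-125) + 110 = (-4 + 4*(-4)³)*(-125) + 110 = (-4 + 4*(-64))*(-125) + 110 = (-4 - 256)*(-125) + 110 = -260*(-125) + 110 = 32500 + 110 = 32610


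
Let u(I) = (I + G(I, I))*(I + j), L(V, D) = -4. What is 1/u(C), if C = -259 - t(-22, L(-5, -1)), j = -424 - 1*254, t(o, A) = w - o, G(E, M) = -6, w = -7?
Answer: 1/266560 ≈ 3.7515e-6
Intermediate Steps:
t(o, A) = -7 - o
j = -678 (j = -424 - 254 = -678)
C = -274 (C = -259 - (-7 - 1*(-22)) = -259 - (-7 + 22) = -259 - 1*15 = -259 - 15 = -274)
u(I) = (-678 + I)*(-6 + I) (u(I) = (I - 6)*(I - 678) = (-6 + I)*(-678 + I) = (-678 + I)*(-6 + I))
1/u(C) = 1/(4068 + (-274)² - 684*(-274)) = 1/(4068 + 75076 + 187416) = 1/266560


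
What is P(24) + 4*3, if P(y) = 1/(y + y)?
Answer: 577/48 ≈ 12.021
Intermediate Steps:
P(y) = 1/(2*y)
P(24) + 4*3 = (1/2)/24 + 4*3 = (1/2)*(1/24) + 12 = 1/48 + 12 = 577/48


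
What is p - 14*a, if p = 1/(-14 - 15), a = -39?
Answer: 15833/29 ≈ 545.97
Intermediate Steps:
p = -1/29 (p = 1/(-29) = -1/29 ≈ -0.034483)
p - 14*a = -1/29 - 14*(-39) = -1/29 + 546 = 15833/29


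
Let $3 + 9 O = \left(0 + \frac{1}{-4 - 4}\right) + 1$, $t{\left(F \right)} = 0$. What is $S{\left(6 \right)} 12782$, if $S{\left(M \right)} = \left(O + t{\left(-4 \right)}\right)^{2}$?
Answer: $\frac{1846999}{2592} \approx 712.58$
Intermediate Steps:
$O = - \frac{17}{72}$ ($O = - \frac{1}{3} + \frac{\left(0 + \frac{1}{-4 - 4}\right) + 1}{9} = - \frac{1}{3} + \frac{\left(0 + \frac{1}{-8}\right) + 1}{9} = - \frac{1}{3} + \frac{\left(0 - \frac{1}{8}\right) + 1}{9} = - \frac{1}{3} + \frac{- \frac{1}{8} + 1}{9} = - \frac{1}{3} + \frac{1}{9} \cdot \frac{7}{8} = - \frac{1}{3} + \frac{7}{72} = - \frac{17}{72} \approx -0.23611$)
$S{\left(M \right)} = \frac{289}{5184}$ ($S{\left(M \right)} = \left(- \frac{17}{72} + 0\right)^{2} = \left(- \frac{17}{72}\right)^{2} = \frac{289}{5184}$)
$S{\left(6 \right)} 12782 = \frac{289}{5184} \cdot 12782 = \frac{1846999}{2592}$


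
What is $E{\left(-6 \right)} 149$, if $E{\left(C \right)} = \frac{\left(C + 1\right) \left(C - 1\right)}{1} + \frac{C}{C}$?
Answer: $5364$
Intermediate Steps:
$E{\left(C \right)} = 1 + \left(1 + C\right) \left(-1 + C\right)$ ($E{\left(C \right)} = \left(1 + C\right) \left(-1 + C\right) 1 + 1 = \left(1 + C\right) \left(-1 + C\right) + 1 = 1 + \left(1 + C\right) \left(-1 + C\right)$)
$E{\left(-6 \right)} 149 = \left(-6\right)^{2} \cdot 149 = 36 \cdot 149 = 5364$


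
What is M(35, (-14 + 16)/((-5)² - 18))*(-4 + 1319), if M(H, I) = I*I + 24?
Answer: 1551700/49 ≈ 31667.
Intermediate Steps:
M(H, I) = 24 + I² (M(H, I) = I² + 24 = 24 + I²)
M(35, (-14 + 16)/((-5)² - 18))*(-4 + 1319) = (24 + ((-14 + 16)/((-5)² - 18))²)*(-4 + 1319) = (24 + (2/(25 - 18))²)*1315 = (24 + (2/7)²)*1315 = (24 + 4/49)*1315 = (1180/49)*1315 = 1551700/49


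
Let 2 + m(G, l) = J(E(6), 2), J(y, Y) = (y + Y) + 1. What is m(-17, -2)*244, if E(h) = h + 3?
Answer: 2440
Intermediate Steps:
E(h) = 3 + h
J(y, Y) = 1 + Y + y (J(y, Y) = (Y + y) + 1 = 1 + Y + y)
m(G, l) = 10 (m(G, l) = -2 + (1 + 2 + (3 + 6)) = -2 + (1 + 2 + 9) = -2 + 12 = 10)
m(-17, -2)*244 = 10*244 = 2440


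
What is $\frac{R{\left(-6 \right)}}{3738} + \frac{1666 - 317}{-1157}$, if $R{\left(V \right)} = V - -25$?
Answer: $- \frac{56411}{48594} \approx -1.1609$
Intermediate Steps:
$R{\left(V \right)} = 25 + V$ ($R{\left(V \right)} = V + 25 = 25 + V$)
$\frac{R{\left(-6 \right)}}{3738} + \frac{1666 - 317}{-1157} = \frac{25 - 6}{3738} + \frac{1666 - 317}{-1157} = 19 \cdot \frac{1}{3738} + 1349 \left(- \frac{1}{1157}\right) = \frac{19}{3738} - \frac{1349}{1157} = - \frac{56411}{48594}$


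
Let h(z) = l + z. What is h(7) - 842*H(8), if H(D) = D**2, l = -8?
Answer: -53889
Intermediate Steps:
h(z) = -8 + z
h(7) - 842*H(8) = (-8 + 7) - 842*8**2 = -1 - 842*64 = -1 - 53888 = -53889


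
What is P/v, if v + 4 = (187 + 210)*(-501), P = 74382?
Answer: -74382/198901 ≈ -0.37396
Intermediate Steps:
v = -198901 (v = -4 + (187 + 210)*(-501) = -4 + 397*(-501) = -4 - 198897 = -198901)
P/v = 74382/(-198901) = 74382*(-1/198901) = -74382/198901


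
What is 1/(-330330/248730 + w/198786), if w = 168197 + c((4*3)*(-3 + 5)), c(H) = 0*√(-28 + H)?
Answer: -1648134726/794311319 ≈ -2.0749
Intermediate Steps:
c(H) = 0
w = 168197 (w = 168197 + 0 = 168197)
1/(-330330/248730 + w/198786) = 1/(-330330/248730 + 168197/198786) = 1/(-330330*1/248730 + 168197*(1/198786)) = 1/(-11011/8291 + 168197/198786) = 1/(-794311319/1648134726) = -1648134726/794311319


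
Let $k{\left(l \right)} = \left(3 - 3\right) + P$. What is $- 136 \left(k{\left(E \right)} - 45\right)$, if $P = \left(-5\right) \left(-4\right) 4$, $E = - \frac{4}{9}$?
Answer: $-4760$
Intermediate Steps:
$E = - \frac{4}{9}$ ($E = \left(-4\right) \frac{1}{9} = - \frac{4}{9} \approx -0.44444$)
$P = 80$ ($P = 20 \cdot 4 = 80$)
$k{\left(l \right)} = 80$ ($k{\left(l \right)} = \left(3 - 3\right) + 80 = 0 + 80 = 80$)
$- 136 \left(k{\left(E \right)} - 45\right) = - 136 \left(80 - 45\right) = \left(-136\right) 35 = -4760$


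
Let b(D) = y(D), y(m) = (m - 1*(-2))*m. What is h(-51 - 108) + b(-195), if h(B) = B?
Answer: 37476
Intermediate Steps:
y(m) = m*(2 + m) (y(m) = (m + 2)*m = (2 + m)*m = m*(2 + m))
b(D) = D*(2 + D)
h(-51 - 108) + b(-195) = (-51 - 108) - 195*(2 - 195) = -159 - 195*(-193) = -159 + 37635 = 37476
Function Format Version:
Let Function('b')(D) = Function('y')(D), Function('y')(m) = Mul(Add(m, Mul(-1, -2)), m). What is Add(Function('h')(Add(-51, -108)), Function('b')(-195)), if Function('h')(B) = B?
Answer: 37476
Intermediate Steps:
Function('y')(m) = Mul(m, Add(2, m)) (Function('y')(m) = Mul(Add(m, 2), m) = Mul(Add(2, m), m) = Mul(m, Add(2, m)))
Function('b')(D) = Mul(D, Add(2, D))
Add(Function('h')(Add(-51, -108)), Function('b')(-195)) = Add(Add(-51, -108), Mul(-195, Add(2, -195))) = Add(-159, Mul(-195, -193)) = Add(-159, 37635) = 37476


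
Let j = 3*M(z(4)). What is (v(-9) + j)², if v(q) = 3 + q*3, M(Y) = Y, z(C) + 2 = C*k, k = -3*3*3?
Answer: 125316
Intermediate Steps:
k = -27 (k = -9*3 = -27)
z(C) = -2 - 27*C (z(C) = -2 + C*(-27) = -2 - 27*C)
j = -330 (j = 3*(-2 - 27*4) = 3*(-2 - 108) = 3*(-110) = -330)
v(q) = 3 + 3*q
(v(-9) + j)² = ((3 + 3*(-9)) - 330)² = ((3 - 27) - 330)² = (-24 - 330)² = (-354)² = 125316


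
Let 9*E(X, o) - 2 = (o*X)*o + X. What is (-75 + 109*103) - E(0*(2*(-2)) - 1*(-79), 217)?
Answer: -3619744/9 ≈ -4.0219e+5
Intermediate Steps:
E(X, o) = 2/9 + X/9 + X*o²/9 (E(X, o) = 2/9 + ((o*X)*o + X)/9 = 2/9 + ((X*o)*o + X)/9 = 2/9 + (X*o² + X)/9 = 2/9 + (X + X*o²)/9 = 2/9 + (X/9 + X*o²/9) = 2/9 + X/9 + X*o²/9)
(-75 + 109*103) - E(0*(2*(-2)) - 1*(-79), 217) = (-75 + 109*103) - (2/9 + (0*(2*(-2)) - 1*(-79))/9 + (⅑)*(0*(2*(-2)) - 1*(-79))*217²) = (-75 + 11227) - (2/9 + (0*(-4) + 79)/9 + (⅑)*(0*(-4) + 79)*47089) = 11152 - (2/9 + (0 + 79)/9 + (⅑)*(0 + 79)*47089) = 11152 - (2/9 + (⅑)*79 + (⅑)*79*47089) = 11152 - (2/9 + 79/9 + 3720031/9) = 11152 - 1*3720112/9 = 11152 - 3720112/9 = -3619744/9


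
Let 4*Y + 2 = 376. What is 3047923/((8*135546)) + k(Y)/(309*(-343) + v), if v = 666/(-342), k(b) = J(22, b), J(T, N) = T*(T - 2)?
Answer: 32256902851/11493102288 ≈ 2.8066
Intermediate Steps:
J(T, N) = T*(-2 + T)
Y = 187/2 (Y = -1/2 + (1/4)*376 = -1/2 + 94 = 187/2 ≈ 93.500)
k(b) = 440 (k(b) = 22*(-2 + 22) = 22*20 = 440)
v = -37/19 (v = 666*(-1/342) = -37/19 ≈ -1.9474)
3047923/((8*135546)) + k(Y)/(309*(-343) + v) = 3047923/((8*135546)) + 440/(309*(-343) - 37/19) = 3047923/1084368 + 440/(-105987 - 37/19) = 3047923*(1/1084368) + 440/(-2013790/19) = 160417/57072 + 440*(-19/2013790) = 160417/57072 - 836/201379 = 32256902851/11493102288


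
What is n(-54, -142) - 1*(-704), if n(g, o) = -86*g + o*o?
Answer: 25512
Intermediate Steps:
n(g, o) = o**2 - 86*g (n(g, o) = -86*g + o**2 = o**2 - 86*g)
n(-54, -142) - 1*(-704) = ((-142)**2 - 86*(-54)) - 1*(-704) = (20164 + 4644) + 704 = 24808 + 704 = 25512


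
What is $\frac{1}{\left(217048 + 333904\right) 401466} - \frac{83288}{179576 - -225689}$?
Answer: $- \frac{18422347423792751}{89639955682302480} \approx -0.20551$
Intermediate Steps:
$\frac{1}{\left(217048 + 333904\right) 401466} - \frac{83288}{179576 - -225689} = \frac{1}{550952} \cdot \frac{1}{401466} - \frac{83288}{179576 + 225689} = \frac{1}{550952} \cdot \frac{1}{401466} - \frac{83288}{405265} = \frac{1}{221188495632} - \frac{83288}{405265} = - \frac{18422347423792751}{89639955682302480}$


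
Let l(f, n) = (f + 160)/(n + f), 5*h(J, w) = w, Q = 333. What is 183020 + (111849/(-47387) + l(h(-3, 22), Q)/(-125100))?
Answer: 305051599844697431/1666787968650 ≈ 1.8302e+5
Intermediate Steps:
h(J, w) = w/5
l(f, n) = (160 + f)/(f + n)
183020 + (111849/(-47387) + l(h(-3, 22), Q)/(-125100)) = 183020 + (111849/(-47387) + ((160 + (1/5)*22)/((1/5)*22 + 333))/(-125100)) = 183020 + (111849*(-1/47387) + ((160 + 22/5)/(22/5 + 333))*(-1/125100)) = 183020 + (-111849/47387 + ((822/5)/(1687/5))*(-1/125100)) = 183020 + (-111849/47387 + ((5/1687)*(822/5))*(-1/125100)) = 183020 + (-111849/47387 + (822/1687)*(-1/125100)) = 183020 + (-111849/47387 - 137/35173950) = 183020 - 3934177625569/1666787968650 = 305051599844697431/1666787968650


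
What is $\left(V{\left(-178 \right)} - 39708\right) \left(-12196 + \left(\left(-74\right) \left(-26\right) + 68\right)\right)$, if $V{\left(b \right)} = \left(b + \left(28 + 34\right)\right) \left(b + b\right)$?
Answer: $-16203952$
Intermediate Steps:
$V{\left(b \right)} = 2 b \left(62 + b\right)$ ($V{\left(b \right)} = \left(b + 62\right) 2 b = \left(62 + b\right) 2 b = 2 b \left(62 + b\right)$)
$\left(V{\left(-178 \right)} - 39708\right) \left(-12196 + \left(\left(-74\right) \left(-26\right) + 68\right)\right) = \left(2 \left(-178\right) \left(62 - 178\right) - 39708\right) \left(-12196 + \left(\left(-74\right) \left(-26\right) + 68\right)\right) = \left(2 \left(-178\right) \left(-116\right) - 39708\right) \left(-12196 + \left(1924 + 68\right)\right) = \left(41296 - 39708\right) \left(-12196 + 1992\right) = 1588 \left(-10204\right) = -16203952$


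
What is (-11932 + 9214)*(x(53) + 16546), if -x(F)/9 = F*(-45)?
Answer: -103313898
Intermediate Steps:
x(F) = 405*F (x(F) = -9*F*(-45) = -(-405)*F = 405*F)
(-11932 + 9214)*(x(53) + 16546) = (-11932 + 9214)*(405*53 + 16546) = -2718*(21465 + 16546) = -2718*38011 = -103313898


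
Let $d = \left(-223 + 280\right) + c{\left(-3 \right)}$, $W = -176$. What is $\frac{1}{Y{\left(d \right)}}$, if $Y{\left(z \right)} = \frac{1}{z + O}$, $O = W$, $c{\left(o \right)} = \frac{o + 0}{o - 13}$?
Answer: $- \frac{1901}{16} \approx -118.81$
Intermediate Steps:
$c{\left(o \right)} = \frac{o}{-13 + o}$
$O = -176$
$d = \frac{915}{16}$ ($d = \left(-223 + 280\right) - \frac{3}{-13 - 3} = 57 - \frac{3}{-16} = 57 - - \frac{3}{16} = 57 + \frac{3}{16} = \frac{915}{16} \approx 57.188$)
$Y{\left(z \right)} = \frac{1}{-176 + z}$ ($Y{\left(z \right)} = \frac{1}{z - 176} = \frac{1}{-176 + z}$)
$\frac{1}{Y{\left(d \right)}} = \frac{1}{\frac{1}{-176 + \frac{915}{16}}} = \frac{1}{\frac{1}{- \frac{1901}{16}}} = \frac{1}{- \frac{16}{1901}} = - \frac{1901}{16}$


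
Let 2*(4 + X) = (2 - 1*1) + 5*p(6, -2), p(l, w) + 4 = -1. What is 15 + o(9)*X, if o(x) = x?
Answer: -129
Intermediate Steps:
p(l, w) = -5 (p(l, w) = -4 - 1 = -5)
X = -16 (X = -4 + ((2 - 1*1) + 5*(-5))/2 = -4 + ((2 - 1) - 25)/2 = -4 + (1 - 25)/2 = -4 + (½)*(-24) = -4 - 12 = -16)
15 + o(9)*X = 15 + 9*(-16) = 15 - 144 = -129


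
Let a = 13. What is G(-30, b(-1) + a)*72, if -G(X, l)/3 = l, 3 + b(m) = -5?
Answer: -1080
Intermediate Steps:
b(m) = -8 (b(m) = -3 - 5 = -8)
G(X, l) = -3*l
G(-30, b(-1) + a)*72 = -3*(-8 + 13)*72 = -3*5*72 = -15*72 = -1080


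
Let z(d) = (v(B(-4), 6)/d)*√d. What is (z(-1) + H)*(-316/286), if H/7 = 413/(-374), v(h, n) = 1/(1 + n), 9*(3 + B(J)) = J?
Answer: 228389/26741 + 158*I/1001 ≈ 8.5408 + 0.15784*I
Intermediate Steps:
B(J) = -3 + J/9
H = -2891/374 (H = 7*(413/(-374)) = 7*(413*(-1/374)) = 7*(-413/374) = -2891/374 ≈ -7.7299)
z(d) = 1/(7*√d) (z(d) = (1/((1 + 6)*d))*√d = (1/(7*d))*√d = 1/(7*√d))
(z(-1) + H)*(-316/286) = (1/(7*√(-1)) - 2891/374)*(-316/286) = ((-I)/7 - 2891/374)*(-316*1/286) = (-I/7 - 2891/374)*(-158/143) = (-2891/374 - I/7)*(-158/143) = 228389/26741 + 158*I/1001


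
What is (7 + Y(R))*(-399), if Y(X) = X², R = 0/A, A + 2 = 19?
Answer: -2793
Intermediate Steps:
A = 17 (A = -2 + 19 = 17)
R = 0 (R = 0/17 = 0*(1/17) = 0)
(7 + Y(R))*(-399) = (7 + 0²)*(-399) = (7 + 0)*(-399) = 7*(-399) = -2793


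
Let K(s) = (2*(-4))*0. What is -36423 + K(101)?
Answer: -36423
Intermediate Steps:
K(s) = 0 (K(s) = -8*0 = 0)
-36423 + K(101) = -36423 + 0 = -36423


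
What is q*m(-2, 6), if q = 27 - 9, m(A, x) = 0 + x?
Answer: 108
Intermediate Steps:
m(A, x) = x
q = 18
q*m(-2, 6) = 18*6 = 108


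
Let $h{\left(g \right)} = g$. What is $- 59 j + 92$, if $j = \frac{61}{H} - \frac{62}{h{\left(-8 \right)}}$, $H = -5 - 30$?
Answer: $- \frac{36739}{140} \approx -262.42$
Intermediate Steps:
$H = -35$ ($H = -5 - 30 = -35$)
$j = \frac{841}{140}$ ($j = \frac{61}{-35} - \frac{62}{-8} = 61 \left(- \frac{1}{35}\right) - - \frac{31}{4} = - \frac{61}{35} + \frac{31}{4} = \frac{841}{140} \approx 6.0071$)
$- 59 j + 92 = \left(-59\right) \frac{841}{140} + 92 = - \frac{49619}{140} + 92 = - \frac{36739}{140}$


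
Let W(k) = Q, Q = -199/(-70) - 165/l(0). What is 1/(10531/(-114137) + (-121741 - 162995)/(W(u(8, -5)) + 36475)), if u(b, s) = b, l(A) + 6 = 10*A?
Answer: -145831361119/1150917270917 ≈ -0.12671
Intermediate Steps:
l(A) = -6 + 10*A
Q = 1062/35 (Q = -199/(-70) - 165/(-6 + 10*0) = -199*(-1/70) - 165/(-6 + 0) = 199/70 - 165/(-6) = 199/70 - 165*(-⅙) = 199/70 + 55/2 = 1062/35 ≈ 30.343)
W(k) = 1062/35
1/(10531/(-114137) + (-121741 - 162995)/(W(u(8, -5)) + 36475)) = 1/(10531/(-114137) + (-121741 - 162995)/(1062/35 + 36475)) = 1/(10531*(-1/114137) - 284736/1277687/35) = 1/(-10531/114137 - 284736*35/1277687) = 1/(-10531/114137 - 9965760/1277687) = 1/(-1150917270917/145831361119) = -145831361119/1150917270917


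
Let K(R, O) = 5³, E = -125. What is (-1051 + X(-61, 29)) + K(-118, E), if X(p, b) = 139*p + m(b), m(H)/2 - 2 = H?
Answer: -9343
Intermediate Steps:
m(H) = 4 + 2*H
K(R, O) = 125
X(p, b) = 4 + 2*b + 139*p (X(p, b) = 139*p + (4 + 2*b) = 4 + 2*b + 139*p)
(-1051 + X(-61, 29)) + K(-118, E) = (-1051 + (4 + 2*29 + 139*(-61))) + 125 = (-1051 + (4 + 58 - 8479)) + 125 = (-1051 - 8417) + 125 = -9468 + 125 = -9343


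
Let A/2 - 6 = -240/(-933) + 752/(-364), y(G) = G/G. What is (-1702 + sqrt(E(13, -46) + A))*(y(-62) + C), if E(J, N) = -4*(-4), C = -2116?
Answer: 3599730 - 4230*sqrt(4882290413)/28301 ≈ 3.5893e+6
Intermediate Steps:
y(G) = 1
E(J, N) = 16
A = 237236/28301 (A = 12 + 2*(-240/(-933) + 752/(-364)) = 12 + 2*(-240*(-1/933) + 752*(-1/364)) = 12 + 2*(80/311 - 188/91) = 12 + 2*(-51188/28301) = 12 - 102376/28301 = 237236/28301 ≈ 8.3826)
(-1702 + sqrt(E(13, -46) + A))*(y(-62) + C) = (-1702 + sqrt(16 + 237236/28301))*(1 - 2116) = (-1702 + sqrt(690052/28301))*(-2115) = (-1702 + 2*sqrt(4882290413)/28301)*(-2115) = 3599730 - 4230*sqrt(4882290413)/28301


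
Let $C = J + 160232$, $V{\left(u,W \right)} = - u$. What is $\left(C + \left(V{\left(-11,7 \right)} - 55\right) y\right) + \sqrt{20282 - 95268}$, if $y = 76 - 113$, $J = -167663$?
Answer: $-5803 + i \sqrt{74986} \approx -5803.0 + 273.84 i$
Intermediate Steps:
$y = -37$
$C = -7431$ ($C = -167663 + 160232 = -7431$)
$\left(C + \left(V{\left(-11,7 \right)} - 55\right) y\right) + \sqrt{20282 - 95268} = \left(-7431 + \left(\left(-1\right) \left(-11\right) - 55\right) \left(-37\right)\right) + \sqrt{20282 - 95268} = \left(-7431 + \left(11 - 55\right) \left(-37\right)\right) + \sqrt{-74986} = \left(-7431 - -1628\right) + i \sqrt{74986} = \left(-7431 + 1628\right) + i \sqrt{74986} = -5803 + i \sqrt{74986}$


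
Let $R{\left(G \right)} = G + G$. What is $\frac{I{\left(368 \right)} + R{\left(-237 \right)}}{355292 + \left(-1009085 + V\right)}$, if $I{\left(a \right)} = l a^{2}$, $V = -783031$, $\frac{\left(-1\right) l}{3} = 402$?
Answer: $\frac{81660909}{718412} \approx 113.67$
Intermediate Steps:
$l = -1206$ ($l = \left(-3\right) 402 = -1206$)
$I{\left(a \right)} = - 1206 a^{2}$
$R{\left(G \right)} = 2 G$
$\frac{I{\left(368 \right)} + R{\left(-237 \right)}}{355292 + \left(-1009085 + V\right)} = \frac{- 1206 \cdot 368^{2} + 2 \left(-237\right)}{355292 - 1792116} = \frac{\left(-1206\right) 135424 - 474}{355292 - 1792116} = \frac{-163321344 - 474}{-1436824} = \left(-163321818\right) \left(- \frac{1}{1436824}\right) = \frac{81660909}{718412}$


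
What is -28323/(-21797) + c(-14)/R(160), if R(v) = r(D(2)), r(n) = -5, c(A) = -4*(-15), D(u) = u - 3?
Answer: -233241/21797 ≈ -10.701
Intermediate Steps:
D(u) = -3 + u
c(A) = 60
R(v) = -5
-28323/(-21797) + c(-14)/R(160) = -28323/(-21797) + 60/(-5) = -28323*(-1/21797) + 60*(-⅕) = 28323/21797 - 12 = -233241/21797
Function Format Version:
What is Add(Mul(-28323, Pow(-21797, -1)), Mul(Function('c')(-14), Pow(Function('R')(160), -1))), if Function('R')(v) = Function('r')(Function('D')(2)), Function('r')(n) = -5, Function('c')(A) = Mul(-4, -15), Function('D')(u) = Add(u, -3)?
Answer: Rational(-233241, 21797) ≈ -10.701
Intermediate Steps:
Function('D')(u) = Add(-3, u)
Function('c')(A) = 60
Function('R')(v) = -5
Add(Mul(-28323, Pow(-21797, -1)), Mul(Function('c')(-14), Pow(Function('R')(160), -1))) = Add(Mul(-28323, Pow(-21797, -1)), Mul(60, Pow(-5, -1))) = Add(Mul(-28323, Rational(-1, 21797)), Mul(60, Rational(-1, 5))) = Add(Rational(28323, 21797), -12) = Rational(-233241, 21797)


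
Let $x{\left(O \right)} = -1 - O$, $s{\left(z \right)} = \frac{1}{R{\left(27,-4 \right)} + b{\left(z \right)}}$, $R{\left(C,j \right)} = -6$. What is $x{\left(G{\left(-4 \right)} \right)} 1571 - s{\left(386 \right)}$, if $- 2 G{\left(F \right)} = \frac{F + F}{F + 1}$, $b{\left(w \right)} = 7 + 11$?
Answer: $\frac{6283}{12} \approx 523.58$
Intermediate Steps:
$b{\left(w \right)} = 18$
$G{\left(F \right)} = - \frac{F}{1 + F}$ ($G{\left(F \right)} = - \frac{\left(F + F\right) \frac{1}{F + 1}}{2} = - \frac{2 F \frac{1}{1 + F}}{2} = - \frac{F}{1 + F}$)
$s{\left(z \right)} = \frac{1}{12}$ ($s{\left(z \right)} = \frac{1}{-6 + 18} = \frac{1}{12}$)
$x{\left(G{\left(-4 \right)} \right)} 1571 - s{\left(386 \right)} = \left(-1 - \left(-1\right) \left(-4\right) \frac{1}{1 - 4}\right) 1571 - \frac{1}{12} = \left(-1 - \left(-1\right) \left(-4\right) \frac{1}{-3}\right) 1571 - \frac{1}{12} = \left(-1 - \left(-1\right) \left(-4\right) \left(- \frac{1}{3}\right)\right) 1571 - \frac{1}{12} = \left(-1 - - \frac{4}{3}\right) 1571 - \frac{1}{12} = \left(-1 + \frac{4}{3}\right) 1571 - \frac{1}{12} = \frac{1}{3} \cdot 1571 - \frac{1}{12} = \frac{1571}{3} - \frac{1}{12} = \frac{6283}{12}$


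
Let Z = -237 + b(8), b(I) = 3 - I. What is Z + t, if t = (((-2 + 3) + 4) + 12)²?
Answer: 47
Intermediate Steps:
t = 289 (t = ((1 + 4) + 12)² = (5 + 12)² = 17² = 289)
Z = -242 (Z = -237 + (3 - 1*8) = -237 + (3 - 8) = -237 - 5 = -242)
Z + t = -242 + 289 = 47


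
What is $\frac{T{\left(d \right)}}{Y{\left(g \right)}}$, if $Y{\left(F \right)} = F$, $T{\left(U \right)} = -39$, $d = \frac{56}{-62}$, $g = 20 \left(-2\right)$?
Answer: $\frac{39}{40} \approx 0.975$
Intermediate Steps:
$g = -40$
$d = - \frac{28}{31}$ ($d = 56 \left(- \frac{1}{62}\right) = - \frac{28}{31} \approx -0.90323$)
$\frac{T{\left(d \right)}}{Y{\left(g \right)}} = - \frac{39}{-40} = \left(-39\right) \left(- \frac{1}{40}\right) = \frac{39}{40}$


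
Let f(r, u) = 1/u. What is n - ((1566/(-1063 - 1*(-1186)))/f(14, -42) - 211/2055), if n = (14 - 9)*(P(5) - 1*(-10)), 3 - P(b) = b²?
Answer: 40007171/84255 ≈ 474.83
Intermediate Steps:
P(b) = 3 - b²
n = -60 (n = (14 - 9)*((3 - 1*5²) - 1*(-10)) = 5*((3 - 1*25) + 10) = 5*((3 - 25) + 10) = 5*(-22 + 10) = 5*(-12) = -60)
n - ((1566/(-1063 - 1*(-1186)))/f(14, -42) - 211/2055) = -60 - ((1566/(-1063 - 1*(-1186)))/(1/(-42)) - 211/2055) = -60 - ((1566/(-1063 + 1186))/(-1/42) - 211*1/2055) = -60 - ((1566/123)*(-42) - 211/2055) = -60 - ((1566*(1/123))*(-42) - 211/2055) = -60 - ((522/41)*(-42) - 211/2055) = -60 - (-21924/41 - 211/2055) = -60 - 1*(-45062471/84255) = -60 + 45062471/84255 = 40007171/84255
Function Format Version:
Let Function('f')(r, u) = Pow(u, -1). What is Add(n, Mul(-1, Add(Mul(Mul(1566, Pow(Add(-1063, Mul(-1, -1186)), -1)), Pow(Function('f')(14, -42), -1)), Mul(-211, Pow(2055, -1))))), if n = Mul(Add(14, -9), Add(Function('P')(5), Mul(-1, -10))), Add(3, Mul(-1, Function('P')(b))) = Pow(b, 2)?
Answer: Rational(40007171, 84255) ≈ 474.83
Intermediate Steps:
Function('P')(b) = Add(3, Mul(-1, Pow(b, 2)))
n = -60 (n = Mul(Add(14, -9), Add(Add(3, Mul(-1, Pow(5, 2))), Mul(-1, -10))) = Mul(5, Add(Add(3, Mul(-1, 25)), 10)) = Mul(5, Add(Add(3, -25), 10)) = Mul(5, Add(-22, 10)) = Mul(5, -12) = -60)
Add(n, Mul(-1, Add(Mul(Mul(1566, Pow(Add(-1063, Mul(-1, -1186)), -1)), Pow(Function('f')(14, -42), -1)), Mul(-211, Pow(2055, -1))))) = Add(-60, Mul(-1, Add(Mul(Mul(1566, Pow(Add(-1063, Mul(-1, -1186)), -1)), Pow(Pow(-42, -1), -1)), Mul(-211, Pow(2055, -1))))) = Add(-60, Mul(-1, Add(Mul(Mul(1566, Pow(Add(-1063, 1186), -1)), Pow(Rational(-1, 42), -1)), Mul(-211, Rational(1, 2055))))) = Add(-60, Mul(-1, Add(Mul(Mul(1566, Pow(123, -1)), -42), Rational(-211, 2055)))) = Add(-60, Mul(-1, Add(Mul(Mul(1566, Rational(1, 123)), -42), Rational(-211, 2055)))) = Add(-60, Mul(-1, Add(Mul(Rational(522, 41), -42), Rational(-211, 2055)))) = Add(-60, Mul(-1, Add(Rational(-21924, 41), Rational(-211, 2055)))) = Add(-60, Mul(-1, Rational(-45062471, 84255))) = Add(-60, Rational(45062471, 84255)) = Rational(40007171, 84255)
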